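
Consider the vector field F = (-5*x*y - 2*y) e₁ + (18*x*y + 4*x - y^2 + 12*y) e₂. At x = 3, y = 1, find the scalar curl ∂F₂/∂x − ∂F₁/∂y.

39

∂F₂/∂x = 18*y + 4
∂F₁/∂y = -5*x - 2
Scalar curl = 5*x + 18*y + 6
At (3, 1): 39.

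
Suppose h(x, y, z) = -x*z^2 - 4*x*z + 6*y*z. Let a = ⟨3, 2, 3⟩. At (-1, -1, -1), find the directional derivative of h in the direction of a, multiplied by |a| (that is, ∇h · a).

∂h/∂x = -z^2 - 4*z
∂h/∂y = 6*z
∂h/∂z = -2*x*z - 4*x + 6*y
∇h at (-1, -1, -1) = (3, -6, -4)
∇h · a = (3)(3) + (-6)(2) + (-4)(3) = -15

-15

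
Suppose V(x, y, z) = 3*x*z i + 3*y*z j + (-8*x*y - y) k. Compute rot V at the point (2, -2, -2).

(∇×V)₁ = ∂V₃/∂y − ∂V₂/∂z = -8*x - 3*y - 1
(∇×V)₂ = ∂V₁/∂z − ∂V₃/∂x = 3*x + 8*y
(∇×V)₃ = ∂V₂/∂x − ∂V₁/∂y = 0
∇×V = (-8*x - 3*y - 1, 3*x + 8*y, 0)
At (2, -2, -2): (-11, -10, 0).

(-11, -10, 0)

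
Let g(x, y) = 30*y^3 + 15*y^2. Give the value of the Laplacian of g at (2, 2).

∂²g/∂x² = 0
∂²g/∂y² = 30*(6*y + 1)
∇²g = 180*y + 30
At (2, 2): 390.

390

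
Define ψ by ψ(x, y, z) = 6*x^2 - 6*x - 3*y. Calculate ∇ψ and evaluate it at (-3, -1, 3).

∂ψ/∂x = 12*x - 6
∂ψ/∂y = -3
∂ψ/∂z = 0
∇ψ = (12*x - 6, -3, 0)
At (-3, -1, 3): (-42, -3, 0).

(-42, -3, 0)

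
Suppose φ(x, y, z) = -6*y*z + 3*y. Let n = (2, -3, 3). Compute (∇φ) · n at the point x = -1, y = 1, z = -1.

∂φ/∂x = 0
∂φ/∂y = -6*z + 3
∂φ/∂z = -6*y
∇φ at (-1, 1, -1) = (0, 9, -6)
∇φ · n = (0)(2) + (9)(-3) + (-6)(3) = -45

-45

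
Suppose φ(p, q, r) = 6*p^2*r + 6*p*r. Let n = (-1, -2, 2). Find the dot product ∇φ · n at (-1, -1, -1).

∂φ/∂p = 12*p*r + 6*r
∂φ/∂q = 0
∂φ/∂r = 6*p^2 + 6*p
∇φ at (-1, -1, -1) = (6, 0, 0)
∇φ · n = (6)(-1) + (0)(-2) + (0)(2) = -6

-6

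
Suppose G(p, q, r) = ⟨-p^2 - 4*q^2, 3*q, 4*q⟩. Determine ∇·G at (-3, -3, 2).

9

∂G₁/∂p = -2*p
∂G₂/∂q = 3
∂G₃/∂r = 0
∇·G = -2*p + 3
At (-3, -3, 2): 9.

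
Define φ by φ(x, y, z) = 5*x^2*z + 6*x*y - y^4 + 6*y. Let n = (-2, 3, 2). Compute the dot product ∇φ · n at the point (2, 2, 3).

-146

∂φ/∂x = 10*x*z + 6*y
∂φ/∂y = 6*x - 4*y^3 + 6
∂φ/∂z = 5*x^2
∇φ at (2, 2, 3) = (72, -14, 20)
∇φ · n = (72)(-2) + (-14)(3) + (20)(2) = -146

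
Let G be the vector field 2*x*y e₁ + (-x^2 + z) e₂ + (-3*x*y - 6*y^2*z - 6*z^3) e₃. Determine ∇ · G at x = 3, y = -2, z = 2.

∂G₁/∂x = 2*y
∂G₂/∂y = 0
∂G₃/∂z = -6*y^2 - 18*z^2
∇·G = -6*y^2 + 2*y - 18*z^2
At (3, -2, 2): -100.

-100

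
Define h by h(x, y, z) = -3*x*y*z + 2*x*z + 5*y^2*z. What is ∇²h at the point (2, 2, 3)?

∂²h/∂x² = 0
∂²h/∂y² = 10*z
∂²h/∂z² = 0
∇²h = 10*z
At (2, 2, 3): 30.

30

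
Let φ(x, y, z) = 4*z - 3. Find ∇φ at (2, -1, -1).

(0, 0, 4)

∂φ/∂x = 0
∂φ/∂y = 0
∂φ/∂z = 4
∇φ = (0, 0, 4)
At (2, -1, -1): (0, 0, 4).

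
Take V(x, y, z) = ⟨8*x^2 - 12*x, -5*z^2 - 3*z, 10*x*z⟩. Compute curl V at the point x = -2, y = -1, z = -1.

(-7, 10, 0)

(∇×V)₁ = ∂V₃/∂y − ∂V₂/∂z = 10*z + 3
(∇×V)₂ = ∂V₁/∂z − ∂V₃/∂x = -10*z
(∇×V)₃ = ∂V₂/∂x − ∂V₁/∂y = 0
∇×V = (10*z + 3, -10*z, 0)
At (-2, -1, -1): (-7, 10, 0).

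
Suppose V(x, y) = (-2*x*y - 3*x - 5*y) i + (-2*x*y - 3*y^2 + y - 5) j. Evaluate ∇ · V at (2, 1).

-14

∂V₁/∂x = -2*y - 3
∂V₂/∂y = -2*x - 6*y + 1
∇·V = -2*x - 8*y - 2
At (2, 1): -14.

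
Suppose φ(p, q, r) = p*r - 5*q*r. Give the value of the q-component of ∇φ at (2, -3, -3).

(∇φ)_2 = ∂φ/∂q = -5*r
At (2, -3, -3): 15.

15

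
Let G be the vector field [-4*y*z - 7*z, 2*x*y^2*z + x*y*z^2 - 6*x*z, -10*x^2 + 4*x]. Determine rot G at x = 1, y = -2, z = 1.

(∇×G)₁ = ∂G₃/∂y − ∂G₂/∂z = -2*x*y^2 - 2*x*y*z + 6*x
(∇×G)₂ = ∂G₁/∂z − ∂G₃/∂x = 20*x - 4*y - 11
(∇×G)₃ = ∂G₂/∂x − ∂G₁/∂y = 2*y^2*z + y*z^2 - 2*z
∇×G = (-2*x*y^2 - 2*x*y*z + 6*x, 20*x - 4*y - 11, 2*y^2*z + y*z^2 - 2*z)
At (1, -2, 1): (2, 17, 4).

(2, 17, 4)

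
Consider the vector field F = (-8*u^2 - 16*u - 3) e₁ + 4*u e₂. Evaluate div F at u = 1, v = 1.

∂F₁/∂u = -16*u - 16
∂F₂/∂v = 0
∇·F = -16*u - 16
At (1, 1): -32.

-32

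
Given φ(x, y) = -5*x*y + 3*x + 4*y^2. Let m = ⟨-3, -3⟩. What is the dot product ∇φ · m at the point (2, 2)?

∂φ/∂x = -5*y + 3
∂φ/∂y = -5*x + 8*y
∇φ at (2, 2) = (-7, 6)
∇φ · m = (-7)(-3) + (6)(-3) = 3

3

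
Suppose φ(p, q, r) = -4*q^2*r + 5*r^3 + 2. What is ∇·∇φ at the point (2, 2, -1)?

-22

∂²φ/∂p² = 0
∂²φ/∂q² = -8*r
∂²φ/∂r² = 30*r
∇²φ = 22*r
At (2, 2, -1): -22.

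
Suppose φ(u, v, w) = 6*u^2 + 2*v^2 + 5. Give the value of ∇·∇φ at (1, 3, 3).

∂²φ/∂u² = 12
∂²φ/∂v² = 4
∂²φ/∂w² = 0
∇²φ = 16
At (1, 3, 3): 16.

16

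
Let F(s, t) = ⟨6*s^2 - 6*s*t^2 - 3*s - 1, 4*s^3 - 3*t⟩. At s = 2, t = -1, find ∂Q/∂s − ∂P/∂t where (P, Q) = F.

24

∂F₂/∂s = 12*s^2
∂F₁/∂t = -12*s*t
Scalar curl = 12*s^2 + 12*s*t
At (2, -1): 24.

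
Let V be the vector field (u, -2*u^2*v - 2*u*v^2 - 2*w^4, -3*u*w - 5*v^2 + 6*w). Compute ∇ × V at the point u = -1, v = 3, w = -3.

(-246, -9, -6)

(∇×V)₁ = ∂V₃/∂v − ∂V₂/∂w = -10*v + 8*w^3
(∇×V)₂ = ∂V₁/∂w − ∂V₃/∂u = 3*w
(∇×V)₃ = ∂V₂/∂u − ∂V₁/∂v = -4*u*v - 2*v^2
∇×V = (-10*v + 8*w^3, 3*w, -4*u*v - 2*v^2)
At (-1, 3, -3): (-246, -9, -6).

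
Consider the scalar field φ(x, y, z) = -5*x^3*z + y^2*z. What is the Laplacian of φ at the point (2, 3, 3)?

∂²φ/∂x² = -30*x*z
∂²φ/∂y² = 2*z
∂²φ/∂z² = 0
∇²φ = -30*x*z + 2*z
At (2, 3, 3): -174.

-174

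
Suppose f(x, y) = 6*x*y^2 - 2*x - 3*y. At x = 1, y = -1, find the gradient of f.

(4, -15)

∂f/∂x = 6*y^2 - 2
∂f/∂y = 12*x*y - 3
∇f = (6*y^2 - 2, 12*x*y - 3)
At (1, -1): (4, -15).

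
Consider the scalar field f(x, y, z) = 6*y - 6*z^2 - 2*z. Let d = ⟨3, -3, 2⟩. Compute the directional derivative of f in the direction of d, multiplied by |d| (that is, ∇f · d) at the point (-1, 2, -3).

∂f/∂x = 0
∂f/∂y = 6
∂f/∂z = -12*z - 2
∇f at (-1, 2, -3) = (0, 6, 34)
∇f · d = (0)(3) + (6)(-3) + (34)(2) = 50

50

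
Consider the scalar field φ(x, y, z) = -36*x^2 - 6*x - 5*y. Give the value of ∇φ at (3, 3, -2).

(-222, -5, 0)

∂φ/∂x = -72*x - 6
∂φ/∂y = -5
∂φ/∂z = 0
∇φ = (-72*x - 6, -5, 0)
At (3, 3, -2): (-222, -5, 0).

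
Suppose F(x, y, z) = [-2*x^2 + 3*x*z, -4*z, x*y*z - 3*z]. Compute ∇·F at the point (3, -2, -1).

-24

∂F₁/∂x = -4*x + 3*z
∂F₂/∂y = 0
∂F₃/∂z = x*y - 3
∇·F = x*y - 4*x + 3*z - 3
At (3, -2, -1): -24.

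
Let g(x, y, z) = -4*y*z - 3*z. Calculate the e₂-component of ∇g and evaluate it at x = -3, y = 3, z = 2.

(∇g)_2 = ∂g/∂y = -4*z
At (-3, 3, 2): -8.

-8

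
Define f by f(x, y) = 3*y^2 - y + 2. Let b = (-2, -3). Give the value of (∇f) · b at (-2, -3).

∂f/∂x = 0
∂f/∂y = 6*y - 1
∇f at (-2, -3) = (0, -19)
∇f · b = (0)(-2) + (-19)(-3) = 57

57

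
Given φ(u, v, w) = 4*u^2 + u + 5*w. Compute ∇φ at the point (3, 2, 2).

(25, 0, 5)

∂φ/∂u = 8*u + 1
∂φ/∂v = 0
∂φ/∂w = 5
∇φ = (8*u + 1, 0, 5)
At (3, 2, 2): (25, 0, 5).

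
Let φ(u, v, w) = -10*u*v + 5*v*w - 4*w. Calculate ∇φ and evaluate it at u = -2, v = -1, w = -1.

(10, 15, -9)

∂φ/∂u = -10*v
∂φ/∂v = -10*u + 5*w
∂φ/∂w = 5*v - 4
∇φ = (-10*v, -10*u + 5*w, 5*v - 4)
At (-2, -1, -1): (10, 15, -9).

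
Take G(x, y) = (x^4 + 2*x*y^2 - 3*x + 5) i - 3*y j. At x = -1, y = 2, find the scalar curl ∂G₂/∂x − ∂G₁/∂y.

∂G₂/∂x = 0
∂G₁/∂y = 4*x*y
Scalar curl = -4*x*y
At (-1, 2): 8.

8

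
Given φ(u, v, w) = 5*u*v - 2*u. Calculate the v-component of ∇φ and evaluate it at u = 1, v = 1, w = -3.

5

(∇φ)_2 = ∂φ/∂v = 5*u
At (1, 1, -3): 5.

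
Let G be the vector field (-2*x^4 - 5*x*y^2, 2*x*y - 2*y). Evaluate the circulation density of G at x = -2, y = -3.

∂G₂/∂x = 2*y
∂G₁/∂y = -10*x*y
Scalar curl = 10*x*y + 2*y
At (-2, -3): 54.

54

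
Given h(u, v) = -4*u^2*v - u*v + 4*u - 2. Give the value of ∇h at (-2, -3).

∂h/∂u = -8*u*v - v + 4
∂h/∂v = -4*u^2 - u
∇h = (-8*u*v - v + 4, -4*u^2 - u)
At (-2, -3): (-41, -14).

(-41, -14)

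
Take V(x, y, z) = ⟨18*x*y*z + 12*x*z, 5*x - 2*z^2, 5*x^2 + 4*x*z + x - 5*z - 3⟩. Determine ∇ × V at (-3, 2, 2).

(∇×V)₁ = ∂V₃/∂y − ∂V₂/∂z = 4*z
(∇×V)₂ = ∂V₁/∂z − ∂V₃/∂x = 18*x*y + 2*x - 4*z - 1
(∇×V)₃ = ∂V₂/∂x − ∂V₁/∂y = -18*x*z + 5
∇×V = (4*z, 18*x*y + 2*x - 4*z - 1, -18*x*z + 5)
At (-3, 2, 2): (8, -123, 113).

(8, -123, 113)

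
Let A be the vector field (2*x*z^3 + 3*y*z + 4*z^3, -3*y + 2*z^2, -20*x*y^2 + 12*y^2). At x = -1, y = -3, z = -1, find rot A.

(-188, 177, 3)

(∇×A)₁ = ∂A₃/∂y − ∂A₂/∂z = -40*x*y + 24*y - 4*z
(∇×A)₂ = ∂A₁/∂z − ∂A₃/∂x = 6*x*z^2 + 20*y^2 + 3*y + 12*z^2
(∇×A)₃ = ∂A₂/∂x − ∂A₁/∂y = -3*z
∇×A = (-40*x*y + 24*y - 4*z, 6*x*z^2 + 20*y^2 + 3*y + 12*z^2, -3*z)
At (-1, -3, -1): (-188, 177, 3).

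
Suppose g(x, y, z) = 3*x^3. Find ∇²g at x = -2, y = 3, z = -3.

∂²g/∂x² = 18*x
∂²g/∂y² = 0
∂²g/∂z² = 0
∇²g = 18*x
At (-2, 3, -3): -36.

-36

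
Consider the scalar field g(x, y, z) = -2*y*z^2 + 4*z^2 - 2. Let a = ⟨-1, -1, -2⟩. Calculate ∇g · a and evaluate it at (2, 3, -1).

-6

∂g/∂x = 0
∂g/∂y = -2*z^2
∂g/∂z = -4*y*z + 8*z
∇g at (2, 3, -1) = (0, -2, 4)
∇g · a = (0)(-1) + (-2)(-1) + (4)(-2) = -6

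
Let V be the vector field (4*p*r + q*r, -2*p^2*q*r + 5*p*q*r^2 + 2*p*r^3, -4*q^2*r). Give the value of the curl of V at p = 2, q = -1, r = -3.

(∇×V)₁ = ∂V₃/∂q − ∂V₂/∂r = 2*p^2*q - 10*p*q*r - 6*p*r^2 - 8*q*r
(∇×V)₂ = ∂V₁/∂r − ∂V₃/∂p = 4*p + q
(∇×V)₃ = ∂V₂/∂p − ∂V₁/∂q = -4*p*q*r + 5*q*r^2 + 2*r^3 - r
∇×V = (2*p^2*q - 10*p*q*r - 6*p*r^2 - 8*q*r, 4*p + q, -4*p*q*r + 5*q*r^2 + 2*r^3 - r)
At (2, -1, -3): (-200, 7, -120).

(-200, 7, -120)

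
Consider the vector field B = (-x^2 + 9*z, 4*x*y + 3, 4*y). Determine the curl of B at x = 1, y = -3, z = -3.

(∇×B)₁ = ∂B₃/∂y − ∂B₂/∂z = 4
(∇×B)₂ = ∂B₁/∂z − ∂B₃/∂x = 9
(∇×B)₃ = ∂B₂/∂x − ∂B₁/∂y = 4*y
∇×B = (4, 9, 4*y)
At (1, -3, -3): (4, 9, -12).

(4, 9, -12)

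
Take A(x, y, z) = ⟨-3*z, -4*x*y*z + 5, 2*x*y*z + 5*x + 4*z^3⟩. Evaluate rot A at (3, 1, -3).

(∇×A)₁ = ∂A₃/∂y − ∂A₂/∂z = 4*x*y + 2*x*z
(∇×A)₂ = ∂A₁/∂z − ∂A₃/∂x = -2*y*z - 8
(∇×A)₃ = ∂A₂/∂x − ∂A₁/∂y = -4*y*z
∇×A = (4*x*y + 2*x*z, -2*y*z - 8, -4*y*z)
At (3, 1, -3): (-6, -2, 12).

(-6, -2, 12)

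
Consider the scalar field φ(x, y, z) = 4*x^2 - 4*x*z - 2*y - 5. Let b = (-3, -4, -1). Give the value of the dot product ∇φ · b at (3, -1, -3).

∂φ/∂x = 8*x - 4*z
∂φ/∂y = -2
∂φ/∂z = -4*x
∇φ at (3, -1, -3) = (36, -2, -12)
∇φ · b = (36)(-3) + (-2)(-4) + (-12)(-1) = -88

-88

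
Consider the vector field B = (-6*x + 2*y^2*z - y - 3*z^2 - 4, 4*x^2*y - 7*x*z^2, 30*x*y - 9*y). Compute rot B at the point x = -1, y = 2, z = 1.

(-53, -58, -30)

(∇×B)₁ = ∂B₃/∂y − ∂B₂/∂z = 14*x*z + 30*x - 9
(∇×B)₂ = ∂B₁/∂z − ∂B₃/∂x = 2*y^2 - 30*y - 6*z
(∇×B)₃ = ∂B₂/∂x − ∂B₁/∂y = 8*x*y - 4*y*z - 7*z^2 + 1
∇×B = (14*x*z + 30*x - 9, 2*y^2 - 30*y - 6*z, 8*x*y - 4*y*z - 7*z^2 + 1)
At (-1, 2, 1): (-53, -58, -30).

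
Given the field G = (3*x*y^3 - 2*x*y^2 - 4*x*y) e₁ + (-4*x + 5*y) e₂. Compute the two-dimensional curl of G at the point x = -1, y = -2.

36

∂G₂/∂x = -4
∂G₁/∂y = 9*x*y^2 - 4*x*y - 4*x
Scalar curl = -9*x*y^2 + 4*x*y + 4*x - 4
At (-1, -2): 36.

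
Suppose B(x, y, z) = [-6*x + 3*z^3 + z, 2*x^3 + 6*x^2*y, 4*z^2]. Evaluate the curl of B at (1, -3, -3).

(0, 82, -30)

(∇×B)₁ = ∂B₃/∂y − ∂B₂/∂z = 0
(∇×B)₂ = ∂B₁/∂z − ∂B₃/∂x = 9*z^2 + 1
(∇×B)₃ = ∂B₂/∂x − ∂B₁/∂y = 6*x^2 + 12*x*y
∇×B = (0, 9*z^2 + 1, 6*x^2 + 12*x*y)
At (1, -3, -3): (0, 82, -30).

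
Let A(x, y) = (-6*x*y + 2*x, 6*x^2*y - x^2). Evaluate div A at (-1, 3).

∂A₁/∂x = -6*y + 2
∂A₂/∂y = 6*x^2
∇·A = 6*x^2 - 6*y + 2
At (-1, 3): -10.

-10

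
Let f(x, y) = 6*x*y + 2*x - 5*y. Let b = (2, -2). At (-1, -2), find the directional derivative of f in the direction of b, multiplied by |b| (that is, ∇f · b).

2

∂f/∂x = 6*y + 2
∂f/∂y = 6*x - 5
∇f at (-1, -2) = (-10, -11)
∇f · b = (-10)(2) + (-11)(-2) = 2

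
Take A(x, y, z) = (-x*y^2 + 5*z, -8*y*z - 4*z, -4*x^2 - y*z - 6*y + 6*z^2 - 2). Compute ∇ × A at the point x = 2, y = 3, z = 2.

(20, 21, 12)

(∇×A)₁ = ∂A₃/∂y − ∂A₂/∂z = 8*y - z - 2
(∇×A)₂ = ∂A₁/∂z − ∂A₃/∂x = 8*x + 5
(∇×A)₃ = ∂A₂/∂x − ∂A₁/∂y = 2*x*y
∇×A = (8*y - z - 2, 8*x + 5, 2*x*y)
At (2, 3, 2): (20, 21, 12).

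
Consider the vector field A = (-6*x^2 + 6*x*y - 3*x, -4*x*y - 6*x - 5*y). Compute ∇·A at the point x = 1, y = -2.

-36

∂A₁/∂x = -12*x + 6*y - 3
∂A₂/∂y = -4*x - 5
∇·A = -16*x + 6*y - 8
At (1, -2): -36.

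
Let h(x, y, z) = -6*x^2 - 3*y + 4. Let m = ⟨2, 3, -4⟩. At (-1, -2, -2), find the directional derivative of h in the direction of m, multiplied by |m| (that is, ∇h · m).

15

∂h/∂x = -12*x
∂h/∂y = -3
∂h/∂z = 0
∇h at (-1, -2, -2) = (12, -3, 0)
∇h · m = (12)(2) + (-3)(3) + (0)(-4) = 15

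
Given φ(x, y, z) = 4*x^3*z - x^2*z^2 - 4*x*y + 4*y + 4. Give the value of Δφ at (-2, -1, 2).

-112

∂²φ/∂x² = 2*z*(12*x - z)
∂²φ/∂y² = 0
∂²φ/∂z² = -2*x^2
∇²φ = -2*x^2 + 24*x*z - 2*z^2
At (-2, -1, 2): -112.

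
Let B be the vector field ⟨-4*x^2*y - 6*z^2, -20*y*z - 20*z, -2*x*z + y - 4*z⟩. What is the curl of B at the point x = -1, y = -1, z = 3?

(∇×B)₁ = ∂B₃/∂y − ∂B₂/∂z = 20*y + 21
(∇×B)₂ = ∂B₁/∂z − ∂B₃/∂x = -10*z
(∇×B)₃ = ∂B₂/∂x − ∂B₁/∂y = 4*x^2
∇×B = (20*y + 21, -10*z, 4*x^2)
At (-1, -1, 3): (1, -30, 4).

(1, -30, 4)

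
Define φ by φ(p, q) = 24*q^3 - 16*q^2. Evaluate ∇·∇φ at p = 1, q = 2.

256

∂²φ/∂p² = 0
∂²φ/∂q² = 16*(9*q - 2)
∇²φ = 144*q - 32
At (1, 2): 256.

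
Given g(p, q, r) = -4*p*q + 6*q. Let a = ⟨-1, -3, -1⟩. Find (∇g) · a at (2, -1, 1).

∂g/∂p = -4*q
∂g/∂q = -4*p + 6
∂g/∂r = 0
∇g at (2, -1, 1) = (4, -2, 0)
∇g · a = (4)(-1) + (-2)(-3) + (0)(-1) = 2

2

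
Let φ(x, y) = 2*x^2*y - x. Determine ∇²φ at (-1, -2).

∂²φ/∂x² = 4*y
∂²φ/∂y² = 0
∇²φ = 4*y
At (-1, -2): -8.

-8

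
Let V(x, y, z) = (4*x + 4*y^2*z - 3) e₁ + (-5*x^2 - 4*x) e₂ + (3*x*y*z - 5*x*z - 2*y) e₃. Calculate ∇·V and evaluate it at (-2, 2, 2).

2

∂V₁/∂x = 4
∂V₂/∂y = 0
∂V₃/∂z = 3*x*y - 5*x
∇·V = 3*x*y - 5*x + 4
At (-2, 2, 2): 2.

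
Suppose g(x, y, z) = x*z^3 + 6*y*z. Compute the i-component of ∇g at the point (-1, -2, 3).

27

(∇g)_1 = ∂g/∂x = z^3
At (-1, -2, 3): 27.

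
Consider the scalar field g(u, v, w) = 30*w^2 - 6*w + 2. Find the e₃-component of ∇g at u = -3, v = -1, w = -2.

-126

(∇g)_3 = ∂g/∂w = 60*w - 6
At (-3, -1, -2): -126.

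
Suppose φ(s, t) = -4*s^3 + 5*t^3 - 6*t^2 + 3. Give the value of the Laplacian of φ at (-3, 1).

90

∂²φ/∂s² = -24*s
∂²φ/∂t² = 6*(5*t - 2)
∇²φ = -24*s + 30*t - 12
At (-3, 1): 90.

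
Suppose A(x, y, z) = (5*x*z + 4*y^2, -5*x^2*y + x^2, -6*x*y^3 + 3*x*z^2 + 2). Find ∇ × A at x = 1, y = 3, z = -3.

(∇×A)₁ = ∂A₃/∂y − ∂A₂/∂z = -18*x*y^2
(∇×A)₂ = ∂A₁/∂z − ∂A₃/∂x = 5*x + 6*y^3 - 3*z^2
(∇×A)₃ = ∂A₂/∂x − ∂A₁/∂y = -10*x*y + 2*x - 8*y
∇×A = (-18*x*y^2, 5*x + 6*y^3 - 3*z^2, -10*x*y + 2*x - 8*y)
At (1, 3, -3): (-162, 140, -52).

(-162, 140, -52)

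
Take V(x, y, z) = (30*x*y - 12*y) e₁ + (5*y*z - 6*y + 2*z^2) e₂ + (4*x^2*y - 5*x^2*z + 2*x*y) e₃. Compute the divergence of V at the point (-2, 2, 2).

44

∂V₁/∂x = 30*y
∂V₂/∂y = 5*z - 6
∂V₃/∂z = -5*x^2
∇·V = -5*x^2 + 30*y + 5*z - 6
At (-2, 2, 2): 44.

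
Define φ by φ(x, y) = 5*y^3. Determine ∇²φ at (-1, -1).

-30

∂²φ/∂x² = 0
∂²φ/∂y² = 30*y
∇²φ = 30*y
At (-1, -1): -30.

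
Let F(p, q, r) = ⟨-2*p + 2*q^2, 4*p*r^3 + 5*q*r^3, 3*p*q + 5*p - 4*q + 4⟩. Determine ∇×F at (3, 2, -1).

(∇×F)₁ = ∂F₃/∂q − ∂F₂/∂r = -12*p*r^2 + 3*p - 15*q*r^2 - 4
(∇×F)₂ = ∂F₁/∂r − ∂F₃/∂p = -3*q - 5
(∇×F)₃ = ∂F₂/∂p − ∂F₁/∂q = -4*q + 4*r^3
∇×F = (-12*p*r^2 + 3*p - 15*q*r^2 - 4, -3*q - 5, -4*q + 4*r^3)
At (3, 2, -1): (-61, -11, -12).

(-61, -11, -12)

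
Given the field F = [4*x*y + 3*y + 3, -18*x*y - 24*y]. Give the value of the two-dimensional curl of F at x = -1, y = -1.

∂F₂/∂x = -18*y
∂F₁/∂y = 4*x + 3
Scalar curl = -4*x - 18*y - 3
At (-1, -1): 19.

19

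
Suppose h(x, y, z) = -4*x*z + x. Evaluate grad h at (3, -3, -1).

∂h/∂x = -4*z + 1
∂h/∂y = 0
∂h/∂z = -4*x
∇h = (-4*z + 1, 0, -4*x)
At (3, -3, -1): (5, 0, -12).

(5, 0, -12)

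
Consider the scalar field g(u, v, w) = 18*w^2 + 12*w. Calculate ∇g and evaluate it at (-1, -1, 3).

∂g/∂u = 0
∂g/∂v = 0
∂g/∂w = 36*w + 12
∇g = (0, 0, 36*w + 12)
At (-1, -1, 3): (0, 0, 120).

(0, 0, 120)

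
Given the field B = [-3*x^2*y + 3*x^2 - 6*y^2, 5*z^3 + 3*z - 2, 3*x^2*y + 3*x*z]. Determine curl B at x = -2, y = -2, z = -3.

(∇×B)₁ = ∂B₃/∂y − ∂B₂/∂z = 3*x^2 - 15*z^2 - 3
(∇×B)₂ = ∂B₁/∂z − ∂B₃/∂x = -6*x*y - 3*z
(∇×B)₃ = ∂B₂/∂x − ∂B₁/∂y = 3*x^2 + 12*y
∇×B = (3*x^2 - 15*z^2 - 3, -6*x*y - 3*z, 3*x^2 + 12*y)
At (-2, -2, -3): (-126, -15, -12).

(-126, -15, -12)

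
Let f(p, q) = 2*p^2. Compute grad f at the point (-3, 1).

∂f/∂p = 4*p
∂f/∂q = 0
∇f = (4*p, 0)
At (-3, 1): (-12, 0).

(-12, 0)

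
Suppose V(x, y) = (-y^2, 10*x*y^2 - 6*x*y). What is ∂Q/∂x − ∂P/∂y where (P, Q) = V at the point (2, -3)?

102

∂V₂/∂x = 10*y^2 - 6*y
∂V₁/∂y = -2*y
Scalar curl = 10*y^2 - 4*y
At (2, -3): 102.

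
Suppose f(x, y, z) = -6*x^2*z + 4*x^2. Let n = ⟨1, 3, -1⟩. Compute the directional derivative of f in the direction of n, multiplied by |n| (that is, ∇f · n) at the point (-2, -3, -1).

-16

∂f/∂x = -12*x*z + 8*x
∂f/∂y = 0
∂f/∂z = -6*x^2
∇f at (-2, -3, -1) = (-40, 0, -24)
∇f · n = (-40)(1) + (0)(3) + (-24)(-1) = -16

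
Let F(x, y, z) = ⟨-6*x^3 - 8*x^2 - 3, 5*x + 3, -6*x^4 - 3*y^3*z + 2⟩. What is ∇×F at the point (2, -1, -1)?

(∇×F)₁ = ∂F₃/∂y − ∂F₂/∂z = -9*y^2*z
(∇×F)₂ = ∂F₁/∂z − ∂F₃/∂x = 24*x^3
(∇×F)₃ = ∂F₂/∂x − ∂F₁/∂y = 5
∇×F = (-9*y^2*z, 24*x^3, 5)
At (2, -1, -1): (9, 192, 5).

(9, 192, 5)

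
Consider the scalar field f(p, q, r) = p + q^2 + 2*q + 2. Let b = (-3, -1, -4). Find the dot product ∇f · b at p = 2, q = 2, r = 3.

∂f/∂p = 1
∂f/∂q = 2*q + 2
∂f/∂r = 0
∇f at (2, 2, 3) = (1, 6, 0)
∇f · b = (1)(-3) + (6)(-1) + (0)(-4) = -9

-9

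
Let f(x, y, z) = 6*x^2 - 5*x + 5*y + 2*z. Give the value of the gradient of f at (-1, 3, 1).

∂f/∂x = 12*x - 5
∂f/∂y = 5
∂f/∂z = 2
∇f = (12*x - 5, 5, 2)
At (-1, 3, 1): (-17, 5, 2).

(-17, 5, 2)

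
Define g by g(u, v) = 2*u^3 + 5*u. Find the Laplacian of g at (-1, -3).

-12

∂²g/∂u² = 12*u
∂²g/∂v² = 0
∇²g = 12*u
At (-1, -3): -12.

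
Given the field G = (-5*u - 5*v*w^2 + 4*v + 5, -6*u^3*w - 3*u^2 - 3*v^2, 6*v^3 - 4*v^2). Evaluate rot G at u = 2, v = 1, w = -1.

(58, 10, 61)

(∇×G)₁ = ∂G₃/∂v − ∂G₂/∂w = 6*u^3 + 18*v^2 - 8*v
(∇×G)₂ = ∂G₁/∂w − ∂G₃/∂u = -10*v*w
(∇×G)₃ = ∂G₂/∂u − ∂G₁/∂v = -18*u^2*w - 6*u + 5*w^2 - 4
∇×G = (6*u^3 + 18*v^2 - 8*v, -10*v*w, -18*u^2*w - 6*u + 5*w^2 - 4)
At (2, 1, -1): (58, 10, 61).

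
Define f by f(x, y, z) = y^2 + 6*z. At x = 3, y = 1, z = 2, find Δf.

2

∂²f/∂x² = 0
∂²f/∂y² = 2
∂²f/∂z² = 0
∇²f = 2
At (3, 1, 2): 2.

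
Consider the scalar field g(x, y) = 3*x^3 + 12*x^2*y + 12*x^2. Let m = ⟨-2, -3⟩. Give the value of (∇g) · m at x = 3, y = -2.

∂g/∂x = 9*x^2 + 24*x*y + 24*x
∂g/∂y = 12*x^2
∇g at (3, -2) = (9, 108)
∇g · m = (9)(-2) + (108)(-3) = -342

-342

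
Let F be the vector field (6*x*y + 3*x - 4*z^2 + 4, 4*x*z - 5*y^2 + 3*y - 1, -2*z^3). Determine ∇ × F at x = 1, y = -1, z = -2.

(∇×F)₁ = ∂F₃/∂y − ∂F₂/∂z = -4*x
(∇×F)₂ = ∂F₁/∂z − ∂F₃/∂x = -8*z
(∇×F)₃ = ∂F₂/∂x − ∂F₁/∂y = -6*x + 4*z
∇×F = (-4*x, -8*z, -6*x + 4*z)
At (1, -1, -2): (-4, 16, -14).

(-4, 16, -14)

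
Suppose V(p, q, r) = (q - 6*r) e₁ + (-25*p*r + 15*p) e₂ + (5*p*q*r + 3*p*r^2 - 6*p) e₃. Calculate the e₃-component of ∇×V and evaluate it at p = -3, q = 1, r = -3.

(∇×V)_3 = ∂V₂/∂p − ∂V₁/∂q
= -25*r + 15 − (1)
= -25*r + 14
At (-3, 1, -3): 89.

89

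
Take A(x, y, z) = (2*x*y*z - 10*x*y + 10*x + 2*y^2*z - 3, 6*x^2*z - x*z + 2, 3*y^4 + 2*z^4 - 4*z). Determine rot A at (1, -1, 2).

(∇×A)₁ = ∂A₃/∂y − ∂A₂/∂z = -6*x^2 + x + 12*y^3
(∇×A)₂ = ∂A₁/∂z − ∂A₃/∂x = 2*x*y + 2*y^2
(∇×A)₃ = ∂A₂/∂x − ∂A₁/∂y = 10*x*z + 10*x - 4*y*z - z
∇×A = (-6*x^2 + x + 12*y^3, 2*x*y + 2*y^2, 10*x*z + 10*x - 4*y*z - z)
At (1, -1, 2): (-17, 0, 36).

(-17, 0, 36)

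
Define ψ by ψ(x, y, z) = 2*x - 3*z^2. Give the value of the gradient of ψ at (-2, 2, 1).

∂ψ/∂x = 2
∂ψ/∂y = 0
∂ψ/∂z = -6*z
∇ψ = (2, 0, -6*z)
At (-2, 2, 1): (2, 0, -6).

(2, 0, -6)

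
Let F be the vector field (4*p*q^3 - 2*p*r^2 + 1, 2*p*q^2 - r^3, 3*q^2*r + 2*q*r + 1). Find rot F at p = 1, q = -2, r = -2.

(32, 8, -40)

(∇×F)₁ = ∂F₃/∂q − ∂F₂/∂r = 6*q*r + 3*r^2 + 2*r
(∇×F)₂ = ∂F₁/∂r − ∂F₃/∂p = -4*p*r
(∇×F)₃ = ∂F₂/∂p − ∂F₁/∂q = -12*p*q^2 + 2*q^2
∇×F = (6*q*r + 3*r^2 + 2*r, -4*p*r, -12*p*q^2 + 2*q^2)
At (1, -2, -2): (32, 8, -40).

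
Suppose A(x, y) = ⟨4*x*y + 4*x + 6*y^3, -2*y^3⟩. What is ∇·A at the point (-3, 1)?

∂A₁/∂x = 4*y + 4
∂A₂/∂y = -6*y^2
∇·A = -6*y^2 + 4*y + 4
At (-3, 1): 2.

2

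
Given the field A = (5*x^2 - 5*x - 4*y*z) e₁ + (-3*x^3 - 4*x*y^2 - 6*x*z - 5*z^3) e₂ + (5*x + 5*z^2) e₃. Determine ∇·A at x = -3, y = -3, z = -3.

∂A₁/∂x = 10*x - 5
∂A₂/∂y = -8*x*y
∂A₃/∂z = 10*z
∇·A = -8*x*y + 10*x + 10*z - 5
At (-3, -3, -3): -137.

-137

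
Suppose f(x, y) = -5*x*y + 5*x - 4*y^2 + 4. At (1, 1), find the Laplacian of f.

∂²f/∂x² = 0
∂²f/∂y² = -8
∇²f = -8
At (1, 1): -8.

-8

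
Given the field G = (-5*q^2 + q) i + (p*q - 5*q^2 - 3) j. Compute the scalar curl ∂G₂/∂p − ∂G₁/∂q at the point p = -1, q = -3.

∂G₂/∂p = q
∂G₁/∂q = -10*q + 1
Scalar curl = 11*q - 1
At (-1, -3): -34.

-34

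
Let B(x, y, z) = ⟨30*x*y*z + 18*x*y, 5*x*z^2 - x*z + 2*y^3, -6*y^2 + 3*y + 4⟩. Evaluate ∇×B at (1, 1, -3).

(∇×B)₁ = ∂B₃/∂y − ∂B₂/∂z = -10*x*z + x - 12*y + 3
(∇×B)₂ = ∂B₁/∂z − ∂B₃/∂x = 30*x*y
(∇×B)₃ = ∂B₂/∂x − ∂B₁/∂y = -30*x*z - 18*x + 5*z^2 - z
∇×B = (-10*x*z + x - 12*y + 3, 30*x*y, -30*x*z - 18*x + 5*z^2 - z)
At (1, 1, -3): (22, 30, 120).

(22, 30, 120)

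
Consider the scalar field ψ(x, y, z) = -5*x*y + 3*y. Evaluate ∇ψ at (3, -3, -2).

(15, -12, 0)

∂ψ/∂x = -5*y
∂ψ/∂y = -5*x + 3
∂ψ/∂z = 0
∇ψ = (-5*y, -5*x + 3, 0)
At (3, -3, -2): (15, -12, 0).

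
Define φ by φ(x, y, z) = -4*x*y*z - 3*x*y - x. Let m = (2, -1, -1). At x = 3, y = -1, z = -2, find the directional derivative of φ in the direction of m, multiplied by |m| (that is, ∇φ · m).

∂φ/∂x = -4*y*z - 3*y - 1
∂φ/∂y = -4*x*z - 3*x
∂φ/∂z = -4*x*y
∇φ at (3, -1, -2) = (-6, 15, 12)
∇φ · m = (-6)(2) + (15)(-1) + (12)(-1) = -39

-39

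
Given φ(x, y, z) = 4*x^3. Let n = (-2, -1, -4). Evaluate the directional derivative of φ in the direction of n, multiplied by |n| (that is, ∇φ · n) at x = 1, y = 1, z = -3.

∂φ/∂x = 12*x^2
∂φ/∂y = 0
∂φ/∂z = 0
∇φ at (1, 1, -3) = (12, 0, 0)
∇φ · n = (12)(-2) + (0)(-1) + (0)(-4) = -24

-24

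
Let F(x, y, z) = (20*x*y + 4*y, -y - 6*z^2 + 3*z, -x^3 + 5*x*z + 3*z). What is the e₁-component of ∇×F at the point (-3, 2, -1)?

-15

(∇×F)_1 = ∂F₃/∂y − ∂F₂/∂z
= 0 − (-12*z + 3)
= 12*z - 3
At (-3, 2, -1): -15.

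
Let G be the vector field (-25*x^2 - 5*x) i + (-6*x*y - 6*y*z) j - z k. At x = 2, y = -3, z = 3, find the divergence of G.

∂G₁/∂x = -50*x - 5
∂G₂/∂y = -6*x - 6*z
∂G₃/∂z = -1
∇·G = -56*x - 6*z - 6
At (2, -3, 3): -136.

-136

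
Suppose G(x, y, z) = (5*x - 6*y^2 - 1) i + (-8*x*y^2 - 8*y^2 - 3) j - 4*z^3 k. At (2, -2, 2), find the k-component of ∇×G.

-56

(∇×G)_3 = ∂G₂/∂x − ∂G₁/∂y
= -8*y^2 − (-12*y)
= -8*y^2 + 12*y
At (2, -2, 2): -56.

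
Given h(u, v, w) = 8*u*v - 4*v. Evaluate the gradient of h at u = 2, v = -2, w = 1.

∂h/∂u = 8*v
∂h/∂v = 8*u - 4
∂h/∂w = 0
∇h = (8*v, 8*u - 4, 0)
At (2, -2, 1): (-16, 12, 0).

(-16, 12, 0)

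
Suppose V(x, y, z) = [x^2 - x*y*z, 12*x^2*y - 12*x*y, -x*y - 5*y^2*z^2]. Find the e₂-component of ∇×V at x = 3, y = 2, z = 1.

(∇×V)_2 = ∂V₁/∂z − ∂V₃/∂x
= -x*y − (-y)
= -x*y + y
At (3, 2, 1): -4.

-4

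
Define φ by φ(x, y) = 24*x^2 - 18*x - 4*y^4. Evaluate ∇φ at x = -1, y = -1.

(-66, 16)

∂φ/∂x = 48*x - 18
∂φ/∂y = -16*y^3
∇φ = (48*x - 18, -16*y^3)
At (-1, -1): (-66, 16).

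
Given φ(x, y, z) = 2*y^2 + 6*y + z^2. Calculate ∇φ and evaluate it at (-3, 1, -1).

∂φ/∂x = 0
∂φ/∂y = 4*y + 6
∂φ/∂z = 2*z
∇φ = (0, 4*y + 6, 2*z)
At (-3, 1, -1): (0, 10, -2).

(0, 10, -2)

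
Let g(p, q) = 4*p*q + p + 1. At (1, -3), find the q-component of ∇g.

4

(∇g)_2 = ∂g/∂q = 4*p
At (1, -3): 4.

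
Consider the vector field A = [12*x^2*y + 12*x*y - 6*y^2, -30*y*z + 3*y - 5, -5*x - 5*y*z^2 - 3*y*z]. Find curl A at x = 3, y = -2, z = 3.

(-114, 5, -168)

(∇×A)₁ = ∂A₃/∂y − ∂A₂/∂z = 30*y - 5*z^2 - 3*z
(∇×A)₂ = ∂A₁/∂z − ∂A₃/∂x = 5
(∇×A)₃ = ∂A₂/∂x − ∂A₁/∂y = -12*x^2 - 12*x + 12*y
∇×A = (30*y - 5*z^2 - 3*z, 5, -12*x^2 - 12*x + 12*y)
At (3, -2, 3): (-114, 5, -168).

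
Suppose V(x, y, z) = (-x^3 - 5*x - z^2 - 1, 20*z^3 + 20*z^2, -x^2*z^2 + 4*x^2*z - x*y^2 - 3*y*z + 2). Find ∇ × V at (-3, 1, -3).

(∇×V)₁ = ∂V₃/∂y − ∂V₂/∂z = -2*x*y - 60*z^2 - 43*z
(∇×V)₂ = ∂V₁/∂z − ∂V₃/∂x = 2*x*z^2 - 8*x*z + y^2 - 2*z
(∇×V)₃ = ∂V₂/∂x − ∂V₁/∂y = 0
∇×V = (-2*x*y - 60*z^2 - 43*z, 2*x*z^2 - 8*x*z + y^2 - 2*z, 0)
At (-3, 1, -3): (-405, -119, 0).

(-405, -119, 0)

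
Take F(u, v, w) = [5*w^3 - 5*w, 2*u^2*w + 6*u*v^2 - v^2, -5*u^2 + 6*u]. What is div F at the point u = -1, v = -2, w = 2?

∂F₁/∂u = 0
∂F₂/∂v = 12*u*v - 2*v
∂F₃/∂w = 0
∇·F = 12*u*v - 2*v
At (-1, -2, 2): 28.

28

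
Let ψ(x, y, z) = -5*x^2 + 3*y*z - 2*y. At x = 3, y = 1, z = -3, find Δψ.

∂²ψ/∂x² = -10
∂²ψ/∂y² = 0
∂²ψ/∂z² = 0
∇²ψ = -10
At (3, 1, -3): -10.

-10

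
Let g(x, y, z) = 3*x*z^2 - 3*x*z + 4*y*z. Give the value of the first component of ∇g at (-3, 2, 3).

18

(∇g)_1 = ∂g/∂x = 3*z^2 - 3*z
At (-3, 2, 3): 18.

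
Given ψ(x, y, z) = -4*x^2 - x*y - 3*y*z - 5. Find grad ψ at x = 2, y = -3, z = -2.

(-13, 4, 9)

∂ψ/∂x = -8*x - y
∂ψ/∂y = -x - 3*z
∂ψ/∂z = -3*y
∇ψ = (-8*x - y, -x - 3*z, -3*y)
At (2, -3, -2): (-13, 4, 9).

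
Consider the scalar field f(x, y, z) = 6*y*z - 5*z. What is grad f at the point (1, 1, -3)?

∂f/∂x = 0
∂f/∂y = 6*z
∂f/∂z = 6*y - 5
∇f = (0, 6*z, 6*y - 5)
At (1, 1, -3): (0, -18, 1).

(0, -18, 1)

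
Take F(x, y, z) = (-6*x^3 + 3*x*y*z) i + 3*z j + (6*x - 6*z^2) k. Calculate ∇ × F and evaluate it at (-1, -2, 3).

(-3, 0, 9)

(∇×F)₁ = ∂F₃/∂y − ∂F₂/∂z = -3
(∇×F)₂ = ∂F₁/∂z − ∂F₃/∂x = 3*x*y - 6
(∇×F)₃ = ∂F₂/∂x − ∂F₁/∂y = -3*x*z
∇×F = (-3, 3*x*y - 6, -3*x*z)
At (-1, -2, 3): (-3, 0, 9).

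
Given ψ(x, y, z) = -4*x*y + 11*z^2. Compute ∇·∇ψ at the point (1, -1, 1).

22

∂²ψ/∂x² = 0
∂²ψ/∂y² = 0
∂²ψ/∂z² = 22
∇²ψ = 22
At (1, -1, 1): 22.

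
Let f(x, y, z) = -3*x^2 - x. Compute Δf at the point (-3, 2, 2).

∂²f/∂x² = -6
∂²f/∂y² = 0
∂²f/∂z² = 0
∇²f = -6
At (-3, 2, 2): -6.

-6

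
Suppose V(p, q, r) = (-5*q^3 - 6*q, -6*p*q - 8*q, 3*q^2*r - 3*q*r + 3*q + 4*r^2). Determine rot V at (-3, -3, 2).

(-39, 0, 159)

(∇×V)₁ = ∂V₃/∂q − ∂V₂/∂r = 6*q*r - 3*r + 3
(∇×V)₂ = ∂V₁/∂r − ∂V₃/∂p = 0
(∇×V)₃ = ∂V₂/∂p − ∂V₁/∂q = 15*q^2 - 6*q + 6
∇×V = (6*q*r - 3*r + 3, 0, 15*q^2 - 6*q + 6)
At (-3, -3, 2): (-39, 0, 159).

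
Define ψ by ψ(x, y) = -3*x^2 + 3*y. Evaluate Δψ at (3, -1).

∂²ψ/∂x² = -6
∂²ψ/∂y² = 0
∇²ψ = -6
At (3, -1): -6.

-6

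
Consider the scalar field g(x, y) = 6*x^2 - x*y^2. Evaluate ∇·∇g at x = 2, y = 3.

8

∂²g/∂x² = 12
∂²g/∂y² = -2*x
∇²g = -2*x + 12
At (2, 3): 8.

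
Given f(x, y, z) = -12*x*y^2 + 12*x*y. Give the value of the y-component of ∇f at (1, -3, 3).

(∇f)_2 = ∂f/∂y = -24*x*y + 12*x
At (1, -3, 3): 84.

84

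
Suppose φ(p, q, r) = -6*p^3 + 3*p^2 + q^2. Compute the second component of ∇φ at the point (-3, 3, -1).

6

(∇φ)_2 = ∂φ/∂q = 2*q
At (-3, 3, -1): 6.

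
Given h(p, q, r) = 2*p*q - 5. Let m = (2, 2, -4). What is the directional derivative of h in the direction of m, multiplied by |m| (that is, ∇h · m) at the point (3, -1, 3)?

∂h/∂p = 2*q
∂h/∂q = 2*p
∂h/∂r = 0
∇h at (3, -1, 3) = (-2, 6, 0)
∇h · m = (-2)(2) + (6)(2) + (0)(-4) = 8

8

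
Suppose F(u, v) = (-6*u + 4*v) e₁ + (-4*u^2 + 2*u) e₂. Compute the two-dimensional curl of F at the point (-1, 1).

6

∂F₂/∂u = -8*u + 2
∂F₁/∂v = 4
Scalar curl = -8*u - 2
At (-1, 1): 6.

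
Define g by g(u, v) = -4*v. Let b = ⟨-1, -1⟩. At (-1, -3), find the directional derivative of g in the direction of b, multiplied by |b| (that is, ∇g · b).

∂g/∂u = 0
∂g/∂v = -4
∇g at (-1, -3) = (0, -4)
∇g · b = (0)(-1) + (-4)(-1) = 4

4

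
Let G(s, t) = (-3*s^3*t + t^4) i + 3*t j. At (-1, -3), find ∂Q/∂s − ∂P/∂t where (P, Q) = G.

∂G₂/∂s = 0
∂G₁/∂t = -3*s^3 + 4*t^3
Scalar curl = 3*s^3 - 4*t^3
At (-1, -3): 105.

105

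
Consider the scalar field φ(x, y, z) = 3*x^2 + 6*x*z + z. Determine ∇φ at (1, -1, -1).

∂φ/∂x = 6*x + 6*z
∂φ/∂y = 0
∂φ/∂z = 6*x + 1
∇φ = (6*x + 6*z, 0, 6*x + 1)
At (1, -1, -1): (0, 0, 7).

(0, 0, 7)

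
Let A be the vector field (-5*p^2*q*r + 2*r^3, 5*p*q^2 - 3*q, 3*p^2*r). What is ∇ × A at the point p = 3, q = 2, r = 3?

(∇×A)₁ = ∂A₃/∂q − ∂A₂/∂r = 0
(∇×A)₂ = ∂A₁/∂r − ∂A₃/∂p = -5*p^2*q - 6*p*r + 6*r^2
(∇×A)₃ = ∂A₂/∂p − ∂A₁/∂q = 5*p^2*r + 5*q^2
∇×A = (0, -5*p^2*q - 6*p*r + 6*r^2, 5*p^2*r + 5*q^2)
At (3, 2, 3): (0, -90, 155).

(0, -90, 155)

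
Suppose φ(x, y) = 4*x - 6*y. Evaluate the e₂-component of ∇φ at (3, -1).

(∇φ)_2 = ∂φ/∂y = -6
At (3, -1): -6.

-6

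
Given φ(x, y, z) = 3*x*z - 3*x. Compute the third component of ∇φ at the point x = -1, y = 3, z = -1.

(∇φ)_3 = ∂φ/∂z = 3*x
At (-1, 3, -1): -3.

-3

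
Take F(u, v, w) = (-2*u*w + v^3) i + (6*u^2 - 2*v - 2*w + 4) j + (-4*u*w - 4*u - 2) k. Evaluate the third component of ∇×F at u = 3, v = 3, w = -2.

(∇×F)_3 = ∂F₂/∂u − ∂F₁/∂v
= 12*u − (3*v^2)
= 12*u - 3*v^2
At (3, 3, -2): 9.

9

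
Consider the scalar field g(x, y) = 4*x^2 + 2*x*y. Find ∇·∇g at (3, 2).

∂²g/∂x² = 8
∂²g/∂y² = 0
∇²g = 8
At (3, 2): 8.

8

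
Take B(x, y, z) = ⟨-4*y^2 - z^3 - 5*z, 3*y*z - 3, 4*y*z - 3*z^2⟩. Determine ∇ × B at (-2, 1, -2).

(-11, -17, 8)

(∇×B)₁ = ∂B₃/∂y − ∂B₂/∂z = -3*y + 4*z
(∇×B)₂ = ∂B₁/∂z − ∂B₃/∂x = -3*z^2 - 5
(∇×B)₃ = ∂B₂/∂x − ∂B₁/∂y = 8*y
∇×B = (-3*y + 4*z, -3*z^2 - 5, 8*y)
At (-2, 1, -2): (-11, -17, 8).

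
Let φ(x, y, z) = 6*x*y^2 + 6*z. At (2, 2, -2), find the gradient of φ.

(24, 48, 6)

∂φ/∂x = 6*y^2
∂φ/∂y = 12*x*y
∂φ/∂z = 6
∇φ = (6*y^2, 12*x*y, 6)
At (2, 2, -2): (24, 48, 6).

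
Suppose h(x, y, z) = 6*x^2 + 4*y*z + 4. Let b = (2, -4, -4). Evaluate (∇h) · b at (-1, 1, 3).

∂h/∂x = 12*x
∂h/∂y = 4*z
∂h/∂z = 4*y
∇h at (-1, 1, 3) = (-12, 12, 4)
∇h · b = (-12)(2) + (12)(-4) + (4)(-4) = -88

-88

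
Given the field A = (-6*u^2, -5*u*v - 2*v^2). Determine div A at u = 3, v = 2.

-59

∂A₁/∂u = -12*u
∂A₂/∂v = -5*u - 4*v
∇·A = -17*u - 4*v
At (3, 2): -59.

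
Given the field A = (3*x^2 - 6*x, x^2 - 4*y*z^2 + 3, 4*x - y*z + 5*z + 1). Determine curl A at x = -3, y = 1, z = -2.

(-14, -4, -6)

(∇×A)₁ = ∂A₃/∂y − ∂A₂/∂z = 8*y*z - z
(∇×A)₂ = ∂A₁/∂z − ∂A₃/∂x = -4
(∇×A)₃ = ∂A₂/∂x − ∂A₁/∂y = 2*x
∇×A = (8*y*z - z, -4, 2*x)
At (-3, 1, -2): (-14, -4, -6).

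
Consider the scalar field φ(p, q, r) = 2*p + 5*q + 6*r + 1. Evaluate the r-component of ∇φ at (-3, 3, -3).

(∇φ)_3 = ∂φ/∂r = 6
At (-3, 3, -3): 6.

6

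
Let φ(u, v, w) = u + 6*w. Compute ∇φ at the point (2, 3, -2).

∂φ/∂u = 1
∂φ/∂v = 0
∂φ/∂w = 6
∇φ = (1, 0, 6)
At (2, 3, -2): (1, 0, 6).

(1, 0, 6)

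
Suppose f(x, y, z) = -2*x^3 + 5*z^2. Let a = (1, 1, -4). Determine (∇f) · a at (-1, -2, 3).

∂f/∂x = -6*x^2
∂f/∂y = 0
∂f/∂z = 10*z
∇f at (-1, -2, 3) = (-6, 0, 30)
∇f · a = (-6)(1) + (0)(1) + (30)(-4) = -126

-126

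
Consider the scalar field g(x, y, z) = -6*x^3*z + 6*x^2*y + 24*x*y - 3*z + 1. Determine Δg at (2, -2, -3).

∂²g/∂x² = 12*(-3*x*z + y)
∂²g/∂y² = 0
∂²g/∂z² = 0
∇²g = -36*x*z + 12*y
At (2, -2, -3): 192.

192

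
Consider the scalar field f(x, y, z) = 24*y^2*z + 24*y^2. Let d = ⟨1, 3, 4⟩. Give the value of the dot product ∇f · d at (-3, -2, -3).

∂f/∂x = 0
∂f/∂y = 48*y*z + 48*y
∂f/∂z = 24*y^2
∇f at (-3, -2, -3) = (0, 192, 96)
∇f · d = (0)(1) + (192)(3) + (96)(4) = 960

960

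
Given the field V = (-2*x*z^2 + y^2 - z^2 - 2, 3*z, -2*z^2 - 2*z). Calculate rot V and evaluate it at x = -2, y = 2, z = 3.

(∇×V)₁ = ∂V₃/∂y − ∂V₂/∂z = -3
(∇×V)₂ = ∂V₁/∂z − ∂V₃/∂x = -4*x*z - 2*z
(∇×V)₃ = ∂V₂/∂x − ∂V₁/∂y = -2*y
∇×V = (-3, -4*x*z - 2*z, -2*y)
At (-2, 2, 3): (-3, 18, -4).

(-3, 18, -4)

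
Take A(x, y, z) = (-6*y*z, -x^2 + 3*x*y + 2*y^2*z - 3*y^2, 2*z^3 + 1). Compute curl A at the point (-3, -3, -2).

(-18, 18, -15)

(∇×A)₁ = ∂A₃/∂y − ∂A₂/∂z = -2*y^2
(∇×A)₂ = ∂A₁/∂z − ∂A₃/∂x = -6*y
(∇×A)₃ = ∂A₂/∂x − ∂A₁/∂y = -2*x + 3*y + 6*z
∇×A = (-2*y^2, -6*y, -2*x + 3*y + 6*z)
At (-3, -3, -2): (-18, 18, -15).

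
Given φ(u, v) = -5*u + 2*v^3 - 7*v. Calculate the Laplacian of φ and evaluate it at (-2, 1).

12

∂²φ/∂u² = 0
∂²φ/∂v² = 12*v
∇²φ = 12*v
At (-2, 1): 12.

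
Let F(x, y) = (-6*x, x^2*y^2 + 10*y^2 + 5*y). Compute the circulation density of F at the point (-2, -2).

∂F₂/∂x = 2*x*y^2
∂F₁/∂y = 0
Scalar curl = 2*x*y^2
At (-2, -2): -16.

-16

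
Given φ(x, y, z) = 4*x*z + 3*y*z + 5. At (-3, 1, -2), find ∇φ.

∂φ/∂x = 4*z
∂φ/∂y = 3*z
∂φ/∂z = 4*x + 3*y
∇φ = (4*z, 3*z, 4*x + 3*y)
At (-3, 1, -2): (-8, -6, -9).

(-8, -6, -9)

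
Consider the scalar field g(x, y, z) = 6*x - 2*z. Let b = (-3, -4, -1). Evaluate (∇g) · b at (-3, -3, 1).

∂g/∂x = 6
∂g/∂y = 0
∂g/∂z = -2
∇g at (-3, -3, 1) = (6, 0, -2)
∇g · b = (6)(-3) + (0)(-4) + (-2)(-1) = -16

-16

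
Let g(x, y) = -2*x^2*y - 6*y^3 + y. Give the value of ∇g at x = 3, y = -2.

∂g/∂x = -4*x*y
∂g/∂y = -2*x^2 - 18*y^2 + 1
∇g = (-4*x*y, -2*x^2 - 18*y^2 + 1)
At (3, -2): (24, -89).

(24, -89)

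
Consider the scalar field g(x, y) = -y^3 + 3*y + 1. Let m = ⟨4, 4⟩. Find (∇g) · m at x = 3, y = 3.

∂g/∂x = 0
∂g/∂y = -3*y^2 + 3
∇g at (3, 3) = (0, -24)
∇g · m = (0)(4) + (-24)(4) = -96

-96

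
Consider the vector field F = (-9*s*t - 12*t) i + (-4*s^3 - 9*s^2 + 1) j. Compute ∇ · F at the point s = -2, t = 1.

∂F₁/∂s = -9*t
∂F₂/∂t = 0
∇·F = -9*t
At (-2, 1): -9.

-9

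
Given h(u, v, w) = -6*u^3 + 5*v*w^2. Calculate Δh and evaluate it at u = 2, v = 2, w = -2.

∂²h/∂u² = -36*u
∂²h/∂v² = 0
∂²h/∂w² = 10*v
∇²h = -36*u + 10*v
At (2, 2, -2): -52.

-52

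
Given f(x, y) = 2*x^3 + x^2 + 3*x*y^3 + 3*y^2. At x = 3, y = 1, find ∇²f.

98

∂²f/∂x² = 2*(6*x + 1)
∂²f/∂y² = 6*(3*x*y + 1)
∇²f = 18*x*y + 12*x + 8
At (3, 1): 98.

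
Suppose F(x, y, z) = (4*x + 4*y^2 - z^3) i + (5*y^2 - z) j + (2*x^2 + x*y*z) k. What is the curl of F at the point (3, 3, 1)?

(∇×F)₁ = ∂F₃/∂y − ∂F₂/∂z = x*z + 1
(∇×F)₂ = ∂F₁/∂z − ∂F₃/∂x = -4*x - y*z - 3*z^2
(∇×F)₃ = ∂F₂/∂x − ∂F₁/∂y = -8*y
∇×F = (x*z + 1, -4*x - y*z - 3*z^2, -8*y)
At (3, 3, 1): (4, -18, -24).

(4, -18, -24)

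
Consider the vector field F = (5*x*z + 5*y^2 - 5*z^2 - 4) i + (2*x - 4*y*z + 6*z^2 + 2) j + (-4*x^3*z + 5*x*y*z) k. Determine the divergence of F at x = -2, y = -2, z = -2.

50

∂F₁/∂x = 5*z
∂F₂/∂y = -4*z
∂F₃/∂z = -4*x^3 + 5*x*y
∇·F = -4*x^3 + 5*x*y + z
At (-2, -2, -2): 50.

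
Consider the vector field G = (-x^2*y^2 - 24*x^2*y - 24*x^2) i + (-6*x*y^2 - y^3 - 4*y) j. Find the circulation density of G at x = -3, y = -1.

∂G₂/∂x = -6*y^2
∂G₁/∂y = -2*x^2*y - 24*x^2
Scalar curl = 2*x^2*y + 24*x^2 - 6*y^2
At (-3, -1): 192.

192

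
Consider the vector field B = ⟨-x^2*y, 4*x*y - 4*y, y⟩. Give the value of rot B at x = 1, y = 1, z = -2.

(1, 0, 5)

(∇×B)₁ = ∂B₃/∂y − ∂B₂/∂z = 1
(∇×B)₂ = ∂B₁/∂z − ∂B₃/∂x = 0
(∇×B)₃ = ∂B₂/∂x − ∂B₁/∂y = x^2 + 4*y
∇×B = (1, 0, x^2 + 4*y)
At (1, 1, -2): (1, 0, 5).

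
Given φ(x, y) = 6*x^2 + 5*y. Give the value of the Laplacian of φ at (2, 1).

12

∂²φ/∂x² = 12
∂²φ/∂y² = 0
∇²φ = 12
At (2, 1): 12.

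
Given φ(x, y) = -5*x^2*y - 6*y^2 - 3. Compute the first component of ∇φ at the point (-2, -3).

(∇φ)_1 = ∂φ/∂x = -10*x*y
At (-2, -3): -60.

-60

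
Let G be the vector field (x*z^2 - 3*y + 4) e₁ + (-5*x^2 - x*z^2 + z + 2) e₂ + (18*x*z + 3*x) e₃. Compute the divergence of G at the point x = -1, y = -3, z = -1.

-17

∂G₁/∂x = z^2
∂G₂/∂y = 0
∂G₃/∂z = 18*x
∇·G = 18*x + z^2
At (-1, -3, -1): -17.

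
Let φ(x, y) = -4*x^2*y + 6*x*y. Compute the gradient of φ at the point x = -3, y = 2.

(60, -54)

∂φ/∂x = -8*x*y + 6*y
∂φ/∂y = -4*x^2 + 6*x
∇φ = (-8*x*y + 6*y, -4*x^2 + 6*x)
At (-3, 2): (60, -54).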